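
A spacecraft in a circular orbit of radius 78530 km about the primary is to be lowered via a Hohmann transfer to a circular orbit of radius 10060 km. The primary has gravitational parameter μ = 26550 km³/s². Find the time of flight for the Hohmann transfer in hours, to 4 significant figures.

t = 49.93 hours

The Hohmann ellipse has a_t = (r₁ + r₂)/2 = 44295 km.
Transfer time t = π√(a_t³/μ) = π√((44295)³ / 26550) = 1.7974×10^5 s.
Converting: 1.7974×10^5 s ÷ 3600 s/hour = 49.93 hours.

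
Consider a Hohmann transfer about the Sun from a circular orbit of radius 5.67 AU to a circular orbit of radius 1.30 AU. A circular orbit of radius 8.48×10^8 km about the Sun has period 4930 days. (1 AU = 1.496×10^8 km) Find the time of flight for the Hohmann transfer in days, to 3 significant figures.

t = 1190 days

From Kepler's third law T² = 4π²r³/μ at r = 8.48×10^8 km, T = 4930 days = 4930 × 86400 s = 4.25952×10^8 s: μ = 4π²r³/T² = 1.32686×10^11 km³/s².
In km: r₁ = 5.67 × 1.496×10^8 = 8.48232×10^8 km; r₂ = 1.30 × 1.496×10^8 = 1.9448×10^8 km.
The Hohmann ellipse has a_t = (r₁ + r₂)/2 = 5.21356×10^8 km.
Half the transfer-orbit period gives t = π√(a_t³/μ) = 1.027×10^8 s.
Converting: 1.027×10^8 s ÷ 86400 s/day = 1190 days.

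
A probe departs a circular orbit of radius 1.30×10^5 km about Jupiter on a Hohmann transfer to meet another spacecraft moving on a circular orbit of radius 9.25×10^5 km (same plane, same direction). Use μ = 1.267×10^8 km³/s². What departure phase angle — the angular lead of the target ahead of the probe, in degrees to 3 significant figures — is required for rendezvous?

The Hohmann ellipse has a_t = (r₁ + r₂)/2 = 5.275×10^5 km.
The half-period of the transfer ellipse is t = π√(a_t³/μ) = 1.0693×10^5 s.
Target angular speed ω₂ = √(μ/r₂³) = 1.2652×10^-5 rad/s.
Angle swept by the target during transfer: ω₂·t = 1.353 rad = 77.52°.
The probe traverses 180° on the transfer ellipse, so the target must lead by 180° − 77.52° = 102°.

φ = 102°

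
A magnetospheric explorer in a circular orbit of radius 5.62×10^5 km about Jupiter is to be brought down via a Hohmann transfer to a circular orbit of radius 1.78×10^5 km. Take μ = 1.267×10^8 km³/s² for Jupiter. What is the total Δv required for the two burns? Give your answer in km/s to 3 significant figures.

Δv = 10.8 km/s

Transfer-ellipse semi-major axis a_t = (r₁ + r₂)/2 = (5.620×10^5 + 1.780×10^5)/2 = 3.700×10^5 km.
Circular speed at r₁: v₁ = √(μ/r₁) = √(1.267×10^8/5.620×10^5) = 15.015 km/s.
On the transfer ellipse at r₁, vis-viva equation gives v_a = √[μ(2/r₁ − 1/a_t)] = 10.414 km/s.
First burn Δv₁ = |v_a − v₁| = 4.601 km/s.
At r₂, v₂ = √(μ/r₂) = 26.679538 km/s.
Transfer-orbit speed at r₂: v_p = √[μ(2/r₂ − 1/a_t)] = 32.881044 km/s.
Second burn Δv₂ = |v₂ − v_p| = 6.202 km/s.
Δv = Δv₁ + Δv₂ = 4.601 + 6.202 = 10.80 km/s.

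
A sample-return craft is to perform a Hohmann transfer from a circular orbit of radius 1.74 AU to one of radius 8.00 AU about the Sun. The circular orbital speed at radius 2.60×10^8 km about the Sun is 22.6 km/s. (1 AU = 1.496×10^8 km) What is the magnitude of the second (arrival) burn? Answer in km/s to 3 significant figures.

Δv₂ = 4.24 km/s

From the circular-orbit relation v² = μ/r at r = 2.60×10^8 km: μ = v²r = (22.6)² × 2.60×10^8 = 1.32798×10^11 km³/s².
In km: r₁ = 1.74 × 1.496×10^8 = 2.60304×10^8 km; r₂ = 8.00 × 1.496×10^8 = 1.1968×10^9 km.
Semi-major axis of the transfer orbit: a_t = (2.60304×10^8 + 1.1968×10^9)/2 = 7.28552×10^8 km.
On the circular orbit at r = 1.1968×10^9 km, v_c = √(μ/r) = 10.5338 km/s.
Transfer-orbit speed at the same r (vis-viva, a = a_t): v_t = √[μ(2/r − 1/a_t)] = 6.29643 km/s.
Δv₂ = |v_t − v_c| = |6.29643 − 10.5338| = 4.237 km/s.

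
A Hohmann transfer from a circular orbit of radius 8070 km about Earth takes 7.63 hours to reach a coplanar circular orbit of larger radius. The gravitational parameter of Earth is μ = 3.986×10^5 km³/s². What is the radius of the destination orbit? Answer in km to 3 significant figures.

Transfer time t = 7.63 hours = 27468 s, and t = π√(a_t³/μ).
So a_t = (μ t²/π²)^(1/3) = (3.986×10^5 × (27468)² / π²)^(1/3) = 31234 km.
Since a_t = (r₁ + r₂)/2, r₂ = 2a_t − r₁ = 2×31234 − 8070 = 54398 km.

r₂ = 54400 km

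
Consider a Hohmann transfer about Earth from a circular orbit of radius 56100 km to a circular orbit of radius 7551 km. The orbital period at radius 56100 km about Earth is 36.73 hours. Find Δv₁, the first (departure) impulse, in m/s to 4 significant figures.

From Kepler's third law T² = 4π²r³/μ at r = 56100 km, T = 36.73 hours = 36.73 × 3600 s = 1.32228×10^5 s: μ = 4π²r³/T² = 3.98659×10^5 km³/s².
Semi-major axis of the transfer orbit: a_t = (56100 + 7551)/2 = 31825.5 km.
On the circular orbit at r = 56100 km, v_c = √(μ/r) = 2.6657 km/s.
Transfer-orbit speed at the same r (vis-viva, a = a_t): v_t = √[μ(2/r − 1/a_t)] = 1.2985 km/s.
Δv₁ = |v_t − v_c| = |1.2985 − 2.6657| = 1.367 km/s.

Δv₁ = 1367 m/s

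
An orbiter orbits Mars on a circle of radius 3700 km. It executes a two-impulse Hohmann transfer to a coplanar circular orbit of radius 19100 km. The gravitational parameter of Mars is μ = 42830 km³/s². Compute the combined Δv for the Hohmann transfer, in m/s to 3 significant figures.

Semi-major axis of the transfer orbit: a_t = (3700 + 19100)/2 = 11400 km.
At r₁ the circular-orbit speed is v₁ = √(μ/r₁) = 3.402 km/s.
Transfer-orbit speed at r₁ (vis-viva): v_p = √[μ(2/r₁ − 1/a_t)] = 4.404 km/s.
First burn Δv₁ = |v_p − v₁| = 1.002 km/s.
Circular speed at r₂: v₂ = √(μ/r₂) = 1.4975 km/s.
Transfer-orbit speed at r₂: v_a = √[μ(2/r₂ − 1/a_t)] = 0.85311 km/s.
Second burn Δv₂ = |v₂ − v_a| = 0.6444 km/s.
Δv = Δv₁ + Δv₂ = 1.002 + 0.6444 = 1.646 km/s.

Δv = 1650 m/s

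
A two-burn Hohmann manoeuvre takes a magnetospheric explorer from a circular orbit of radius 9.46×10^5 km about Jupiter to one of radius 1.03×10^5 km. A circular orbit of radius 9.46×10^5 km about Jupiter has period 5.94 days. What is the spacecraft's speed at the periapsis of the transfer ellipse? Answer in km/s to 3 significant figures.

From Kepler's third law T² = 4π²r³/μ at r = 9.46×10^5 km, T = 5.94 days = 5.94 × 86400 s = 5.13216×10^5 s: μ = 4π²r³/T² = 1.26892×10^8 km³/s².
The Hohmann ellipse has a_t = (r₁ + r₂)/2 = 5.245×10^5 km.
At periapsis, r = 1.030×10^5 km.
From the vis-viva equation, v = √[μ(2/r − 1/a_t)] = 47.14 km/s.

v = 47.1 km/s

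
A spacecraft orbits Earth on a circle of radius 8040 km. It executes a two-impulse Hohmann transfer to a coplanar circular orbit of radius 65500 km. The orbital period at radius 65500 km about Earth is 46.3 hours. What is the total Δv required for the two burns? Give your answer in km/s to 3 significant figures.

From Kepler's third law T² = 4π²r³/μ at r = 65500 km, T = 46.3 hours = 46.3 × 3600 s = 1.6668×10^5 s: μ = 4π²r³/T² = 3.99316×10^5 km³/s².
Semi-major axis of the transfer orbit: a_t = (8040 + 65500)/2 = 36770 km.
Circular speed at r₁: v₁ = √(μ/r₁) = √(3.99316×10^5/8040) = 7.0474 km/s.
Transfer-orbit speed at r₁ (vis-viva): v_p = √[μ(2/r₁ − 1/a_t)] = 9.4060 km/s.
First burn Δv₁ = |v_p − v₁| = 2.3586 km/s.
Circular speed at r₂: v₂ = √(μ/r₂) = 2.4691 km/s.
Transfer-orbit speed at r₂: v_a = √[μ(2/r₂ − 1/a_t)] = 1.1546 km/s.
Second burn Δv₂ = |v₂ − v_a| = 1.3145 km/s.
Δv = Δv₁ + Δv₂ = 2.3586 + 1.3145 = 3.673 km/s.

Δv = 3.67 km/s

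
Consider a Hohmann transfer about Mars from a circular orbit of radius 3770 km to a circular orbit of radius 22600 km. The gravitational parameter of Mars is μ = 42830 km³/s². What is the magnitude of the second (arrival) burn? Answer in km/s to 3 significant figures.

Transfer-ellipse semi-major axis a_t = (r₁ + r₂)/2 = (3770 + 22600)/2 = 13185 km.
Circular speed at r = 22600 km: v_c = √(μ/r) = 1.3766 km/s.
Transfer-orbit speed at the same r (vis-viva, a = a_t): v_t = √[μ(2/r − 1/a_t)] = 0.73612 km/s.
Δv₂ = |v_t − v_c| = |0.73612 − 1.3766| = 0.6405 km/s.

Δv₂ = 0.641 km/s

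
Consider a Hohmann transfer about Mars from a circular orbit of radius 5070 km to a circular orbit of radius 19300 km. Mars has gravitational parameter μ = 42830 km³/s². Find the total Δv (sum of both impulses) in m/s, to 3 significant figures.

Semi-major axis of the transfer orbit: a_t = (5070 + 19300)/2 = 12185 km.
At r₁ the circular-orbit speed is v₁ = √(μ/r₁) = 2.9065 km/s.
Transfer-orbit speed at r₁ (vis-viva equation): v_p = √[μ(2/r₁ − 1/a_t)] = 3.6579 km/s.
First burn Δv₁ = |v_p − v₁| = 0.7514 km/s.
At r₂, v₂ = √(μ/r₂) = 1.4897 km/s.
Transfer-orbit speed at r₂: v_a = √[μ(2/r₂ − 1/a_t)] = 0.96092 km/s.
Second burn Δv₂ = |v₂ − v_a| = 0.5288 km/s.
Total Δv = Δv₁ + Δv₂ = 1.280 km/s.

Δv = 1280 m/s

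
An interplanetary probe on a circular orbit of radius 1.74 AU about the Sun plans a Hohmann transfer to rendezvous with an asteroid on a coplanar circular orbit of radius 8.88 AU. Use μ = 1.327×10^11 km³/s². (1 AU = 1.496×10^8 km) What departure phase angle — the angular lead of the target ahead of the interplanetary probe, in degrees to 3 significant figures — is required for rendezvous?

In km: r₁ = 1.74 × 1.496×10^8 = 2.60304×10^8 km; r₂ = 8.88 × 1.496×10^8 = 1.328448×10^9 km.
Transfer-ellipse semi-major axis a_t = (r₁ + r₂)/2 = (2.60304×10^8 + 1.328448×10^9)/2 = 7.94376×10^8 km.
The half-period of the transfer ellipse is t = π√(a_t³/μ) = 1.931×10^8 s.
The target's mean motion on its circular orbit is ω₂ = √(μ/r₂³) = 7.523×10^-9 rad/s.
Angle swept by the target during transfer: ω₂·t = 1.4527 rad = 83.23°.
Arrival is 180° from departure on the ellipse, so φ = 180° − 83.23° = 96.8°.

φ = 96.8°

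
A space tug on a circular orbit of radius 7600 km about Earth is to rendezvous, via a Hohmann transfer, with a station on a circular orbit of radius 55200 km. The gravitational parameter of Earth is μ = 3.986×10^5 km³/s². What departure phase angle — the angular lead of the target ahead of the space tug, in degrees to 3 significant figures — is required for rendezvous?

Semi-major axis of the transfer orbit: a_t = (7600 + 55200)/2 = 31400 km.
Transfer time t = π√(a_t³/μ) = 27690 s.
Target angular speed ω₂ = √(μ/r₂³) = 4.868×10^-5 rad/s.
Angle swept by the target during transfer: ω₂·t = 1.348 rad = 77.23°.
Arrival is 180° from departure on the ellipse, so φ = 180° − 77.23° = 103°.

φ = 103°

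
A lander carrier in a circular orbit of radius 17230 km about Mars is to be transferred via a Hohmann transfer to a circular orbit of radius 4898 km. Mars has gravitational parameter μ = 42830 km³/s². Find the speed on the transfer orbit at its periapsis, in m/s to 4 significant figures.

v = 3690 m/s

Transfer-ellipse semi-major axis a_t = (r₁ + r₂)/2 = (17230 + 4898)/2 = 11064 km.
The periapsis of the transfer ellipse is at r = 4898 km.
From the vis-viva equation, v = √[μ(2/r − 1/a_t)] = 3.690 km/s.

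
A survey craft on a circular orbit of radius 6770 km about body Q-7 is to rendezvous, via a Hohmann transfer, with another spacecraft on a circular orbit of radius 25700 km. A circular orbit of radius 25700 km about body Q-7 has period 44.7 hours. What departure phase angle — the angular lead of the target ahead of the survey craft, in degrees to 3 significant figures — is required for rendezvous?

φ = 89.6°

From Kepler's third law T² = 4π²r³/μ at r = 25700 km, T = 44.7 hours = 44.7 × 3600 s = 1.6092×10^5 s: μ = 4π²r³/T² = 25878.5 km³/s².
The Hohmann ellipse has a_t = (r₁ + r₂)/2 = 16235 km.
Transfer time t = π√(a_t³/μ) = 40397.9 s.
Target angular speed ω₂ = √(μ/r₂³) = 3.90454×10^-5 rad/s.
Angle swept by the target during transfer: ω₂·t = 1.5774 rad = 90.38°.
The survey craft traverses 180° on the transfer ellipse, so the target must lead by 180° − 90.38° = 89.6°.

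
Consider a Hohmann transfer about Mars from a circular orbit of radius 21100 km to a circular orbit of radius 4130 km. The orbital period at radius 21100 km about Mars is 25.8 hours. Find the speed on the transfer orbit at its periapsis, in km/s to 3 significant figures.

v = 4.17 km/s

From Kepler's third law T² = 4π²r³/μ at r = 21100 km, T = 25.8 hours = 25.8 × 3600 s = 92880 s: μ = 4π²r³/T² = 42989.5 km³/s².
Semi-major axis of the transfer orbit: a_t = (21100 + 4130)/2 = 12615 km.
At periapsis, r = 4130 km.
From the vis-viva equation, v = √[μ(2/r − 1/a_t)] = 4.173 km/s.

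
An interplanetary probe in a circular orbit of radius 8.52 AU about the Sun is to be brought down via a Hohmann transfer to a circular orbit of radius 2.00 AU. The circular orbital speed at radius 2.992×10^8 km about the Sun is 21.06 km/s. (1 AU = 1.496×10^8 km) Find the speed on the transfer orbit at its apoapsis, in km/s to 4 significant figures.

From the circular-orbit relation v² = μ/r at r = 2.992×10^8 km: μ = v²r = (21.06)² × 2.992×10^8 = 1.32702×10^11 km³/s².
In km: r₁ = 8.52 × 1.496×10^8 = 1.274592×10^9 km; r₂ = 2.00 × 1.496×10^8 = 2.992×10^8 km.
Semi-major axis of the transfer orbit: a_t = (1.274592×10^9 + 2.992×10^8)/2 = 7.86896×10^8 km.
The apoapsis of the transfer ellipse is at r = 1.274592×10^9 km.
Applying v² = μ(2/r − 1/a_t): v = 6.292 km/s.

v = 6.292 km/s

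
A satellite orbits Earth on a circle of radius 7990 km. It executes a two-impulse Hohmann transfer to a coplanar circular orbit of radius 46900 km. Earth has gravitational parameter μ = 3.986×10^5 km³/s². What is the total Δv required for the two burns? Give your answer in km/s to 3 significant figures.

Semi-major axis of the transfer orbit: a_t = (7990 + 46900)/2 = 27445 km.
Circular speed at r₁: v₁ = √(μ/r₁) = √(3.986×10^5/7990) = 7.063 km/s.
Transfer-orbit speed at r₁ (v² = μ(2/r − 1/a)): v_p = √[μ(2/r₁ − 1/a_t)] = 9.233 km/s.
First burn Δv₁ = |v_p − v₁| = 2.170 km/s.
Circular speed at r₂: v₂ = √(μ/r₂) = 2.915 km/s.
Transfer-orbit speed at r₂: v_a = √[μ(2/r₂ − 1/a_t)] = 1.573 km/s.
Second burn Δv₂ = |v₂ − v_a| = 1.342 km/s.
Total Δv = Δv₁ + Δv₂ = 3.512 km/s.

Δv = 3.51 km/s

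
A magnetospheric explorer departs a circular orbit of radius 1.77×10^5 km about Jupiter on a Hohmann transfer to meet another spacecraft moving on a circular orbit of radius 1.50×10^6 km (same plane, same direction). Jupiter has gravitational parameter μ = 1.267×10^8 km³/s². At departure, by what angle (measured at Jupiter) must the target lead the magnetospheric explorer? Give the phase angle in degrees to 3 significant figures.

The Hohmann ellipse has a_t = (r₁ + r₂)/2 = 8.385×10^5 km.
The half-period of the transfer ellipse is t = π√(a_t³/μ) = 2.143×10^5 s.
The target's mean motion on its circular orbit is ω₂ = √(μ/r₂³) = 6.127×10^-6 rad/s.
Angle swept by the target during transfer: ω₂·t = 1.313 rad = 75.23°.
Arrival is 180° from departure on the ellipse, so φ = 180° − 75.23° = 105°.

φ = 105°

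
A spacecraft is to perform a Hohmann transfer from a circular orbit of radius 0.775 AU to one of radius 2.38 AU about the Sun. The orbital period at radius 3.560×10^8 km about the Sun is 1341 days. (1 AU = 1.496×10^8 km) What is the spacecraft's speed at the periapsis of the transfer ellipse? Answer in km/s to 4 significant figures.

v = 41.55 km/s

From Kepler's third law T² = 4π²r³/μ at r = 3.560×10^8 km, T = 1341 days = 1341 × 86400 s = 1.158624×10^8 s: μ = 4π²r³/T² = 1.32686×10^11 km³/s².
In km: r₁ = 0.775 × 1.496×10^8 = 1.1594×10^8 km; r₂ = 2.38 × 1.496×10^8 = 3.56048×10^8 km.
The Hohmann ellipse has a_t = (r₁ + r₂)/2 = 2.35994×10^8 km.
At periapsis, r = 1.1594×10^8 km.
Applying v² = μ(2/r − 1/a_t): v = 41.55 km/s.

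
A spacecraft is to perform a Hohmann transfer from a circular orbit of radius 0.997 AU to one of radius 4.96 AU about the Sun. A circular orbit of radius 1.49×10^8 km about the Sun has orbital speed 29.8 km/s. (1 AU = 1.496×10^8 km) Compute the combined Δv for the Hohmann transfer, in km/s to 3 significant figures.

From the circular-orbit relation v² = μ/r at r = 1.49×10^8 km: μ = v²r = (29.8)² × 1.49×10^8 = 1.32318×10^11 km³/s².
In km: r₁ = 0.997 × 1.496×10^8 = 1.491512×10^8 km; r₂ = 4.96 × 1.496×10^8 = 7.42016×10^8 km.
Transfer-ellipse semi-major axis a_t = (r₁ + r₂)/2 = (1.491512×10^8 + 7.42016×10^8)/2 = 4.455836×10^8 km.
At r₁ the circular-orbit speed is v₁ = √(μ/r₁) = 29.785 km/s.
On the transfer ellipse at r₁, vis-viva equation gives v_p = √[μ(2/r₁ − 1/a_t)] = 38.436 km/s.
First burn Δv₁ = |v_p − v₁| = 8.651 km/s.
Circular speed at r₂: v₂ = √(μ/r₂) = 13.354 km/s.
Transfer-orbit speed at r₂: v_a = √[μ(2/r₂ − 1/a_t)] = 7.7259 km/s.
Second burn Δv₂ = |v₂ − v_a| = 5.628 km/s.
Δv = Δv₁ + Δv₂ = 8.651 + 5.628 = 14.28 km/s.

Δv = 14.3 km/s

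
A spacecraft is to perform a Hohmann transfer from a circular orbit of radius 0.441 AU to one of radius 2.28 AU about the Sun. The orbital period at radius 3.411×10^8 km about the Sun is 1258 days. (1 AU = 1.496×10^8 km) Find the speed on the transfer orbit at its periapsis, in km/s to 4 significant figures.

v = 58.04 km/s

From Kepler's third law T² = 4π²r³/μ at r = 3.411×10^8 km, T = 1258 days = 1258 × 86400 s = 1.086912×10^8 s: μ = 4π²r³/T² = 1.32622×10^11 km³/s².
In km: r₁ = 0.441 × 1.496×10^8 = 6.59736×10^7 km; r₂ = 2.28 × 1.496×10^8 = 3.41088×10^8 km.
Semi-major axis of the transfer orbit: a_t = (6.59736×10^7 + 3.41088×10^8)/2 = 2.035308×10^8 km.
The periapsis of the transfer ellipse is at r = 6.59736×10^7 km.
From the vis-viva equation, v = √[μ(2/r − 1/a_t)] = 58.04 km/s.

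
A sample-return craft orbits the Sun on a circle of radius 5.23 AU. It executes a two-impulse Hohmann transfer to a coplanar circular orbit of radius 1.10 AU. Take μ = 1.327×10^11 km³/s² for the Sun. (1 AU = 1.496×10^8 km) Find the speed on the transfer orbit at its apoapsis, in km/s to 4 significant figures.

v = 7.678 km/s

In km: r₁ = 5.23 × 1.496×10^8 = 7.82408×10^8 km; r₂ = 1.10 × 1.496×10^8 = 1.6456×10^8 km.
Semi-major axis of the transfer orbit: a_t = (7.82408×10^8 + 1.6456×10^8)/2 = 4.73484×10^8 km.
At apoapsis, r = 7.82408×10^8 km.
Applying v² = μ(2/r − 1/a_t): v = 7.678 km/s.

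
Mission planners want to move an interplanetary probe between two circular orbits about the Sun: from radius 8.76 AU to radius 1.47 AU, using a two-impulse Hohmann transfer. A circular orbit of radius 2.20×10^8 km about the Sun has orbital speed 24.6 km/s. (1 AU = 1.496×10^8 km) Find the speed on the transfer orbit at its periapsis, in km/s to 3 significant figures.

v = 32.2 km/s

From the circular-orbit relation v² = μ/r at r = 2.20×10^8 km: μ = v²r = (24.6)² × 2.20×10^8 = 1.33135×10^11 km³/s².
In km: r₁ = 8.76 × 1.496×10^8 = 1.310496×10^9 km; r₂ = 1.47 × 1.496×10^8 = 2.19912×10^8 km.
The Hohmann ellipse has a_t = (r₁ + r₂)/2 = 7.65204×10^8 km.
At periapsis, r = 2.19912×10^8 km.
Applying v² = μ(2/r − 1/a_t): v = 32.20 km/s.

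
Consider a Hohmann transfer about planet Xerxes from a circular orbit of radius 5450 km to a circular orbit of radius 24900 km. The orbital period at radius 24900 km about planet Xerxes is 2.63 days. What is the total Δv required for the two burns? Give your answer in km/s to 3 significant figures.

From Kepler's third law T² = 4π²r³/μ at r = 24900 km, T = 2.63 days = 2.63 × 86400 s = 2.27232×10^5 s: μ = 4π²r³/T² = 11803.7 km³/s².
Transfer-ellipse semi-major axis a_t = (r₁ + r₂)/2 = (5450 + 24900)/2 = 15175 km.
At r₁ the circular-orbit speed is v₁ = √(μ/r₁) = 1.4717 km/s.
On the transfer ellipse at r₁, v² = μ(2/r − 1/a) gives v_p = √[μ(2/r₁ − 1/a_t)] = 1.8852 km/s.
First burn Δv₁ = |v_p − v₁| = 0.4135 km/s.
At r₂, v₂ = √(μ/r₂) = 0.6885 km/s.
Transfer-orbit speed at r₂: v_a = √[μ(2/r₂ − 1/a_t)] = 0.4126 km/s.
Second burn Δv₂ = |v₂ − v_a| = 0.2759 km/s.
Δv = Δv₁ + Δv₂ = 0.4135 + 0.2759 = 0.6894 km/s.

Δv = 0.689 km/s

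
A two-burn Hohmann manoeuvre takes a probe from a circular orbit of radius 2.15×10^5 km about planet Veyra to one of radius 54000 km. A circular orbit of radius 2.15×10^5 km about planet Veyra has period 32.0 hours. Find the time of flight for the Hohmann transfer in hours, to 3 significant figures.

t = 7.92 hours

From Kepler's third law T² = 4π²r³/μ at r = 2.15×10^5 km, T = 32.0 hours = 32.0 × 3600 s = 1.152×10^5 s: μ = 4π²r³/T² = 2.95645×10^7 km³/s².
The Hohmann ellipse has a_t = (r₁ + r₂)/2 = 1.345×10^5 km.
By Kepler's third law the transfer-orbit period is T = 2π√(a_t³/μ), so t = T/2 = 28500 s.
Converting: 28500 s ÷ 3600 s/hour = 7.92 hours.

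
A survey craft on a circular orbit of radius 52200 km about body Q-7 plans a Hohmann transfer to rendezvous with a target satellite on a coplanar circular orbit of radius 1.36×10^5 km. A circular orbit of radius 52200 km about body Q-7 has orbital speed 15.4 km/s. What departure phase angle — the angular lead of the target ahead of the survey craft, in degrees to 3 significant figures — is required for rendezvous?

φ = 76.4°

From the circular-orbit relation v² = μ/r at r = 52200 km: μ = v²r = (15.4)² × 52200 = 1.23798×10^7 km³/s².
Transfer-ellipse semi-major axis a_t = (r₁ + r₂)/2 = (52200 + 1.360×10^5)/2 = 94100 km.
Transfer time t = π√(a_t³/μ) = 25770 s.
The target's mean motion on its circular orbit is ω₂ = √(μ/r₂³) = 7.015×10^-5 rad/s.
Angle swept by the target during transfer: ω₂·t = 1.808 rad = 103.6°.
The survey craft traverses 180° on the transfer ellipse, so the target must lead by 180° − 103.6° = 76.4°.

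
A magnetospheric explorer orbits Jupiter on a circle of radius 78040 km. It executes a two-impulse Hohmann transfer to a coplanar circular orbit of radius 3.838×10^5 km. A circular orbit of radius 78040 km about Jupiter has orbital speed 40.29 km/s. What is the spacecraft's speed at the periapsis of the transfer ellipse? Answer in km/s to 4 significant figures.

From the circular-orbit relation v² = μ/r at r = 78040 km: μ = v²r = (40.29)² × 78040 = 1.26681×10^8 km³/s².
Semi-major axis of the transfer orbit: a_t = (78040 + 3.838×10^5)/2 = 2.3092×10^5 km.
At periapsis, r = 78040 km.
Applying v² = μ(2/r − 1/a_t): v = 51.94 km/s.

v = 51.94 km/s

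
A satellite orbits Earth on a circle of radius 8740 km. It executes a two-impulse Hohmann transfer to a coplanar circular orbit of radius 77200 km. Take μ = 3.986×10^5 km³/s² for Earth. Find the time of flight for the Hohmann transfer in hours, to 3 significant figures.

The Hohmann ellipse has a_t = (r₁ + r₂)/2 = 42970 km.
By Kepler's third law the transfer-orbit period is T = 2π√(a_t³/μ), so t = T/2 = 44320 s.
Converting: 44320 s ÷ 3600 s/hour = 12.3 hours.

t = 12.3 hours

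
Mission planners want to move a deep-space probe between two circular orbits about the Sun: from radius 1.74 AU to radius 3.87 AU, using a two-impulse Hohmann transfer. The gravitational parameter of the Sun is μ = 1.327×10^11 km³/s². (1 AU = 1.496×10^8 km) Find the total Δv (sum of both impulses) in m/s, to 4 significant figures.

In km: r₁ = 1.74 × 1.496×10^8 = 2.60304×10^8 km; r₂ = 3.87 × 1.496×10^8 = 5.78952×10^8 km.
Transfer-ellipse semi-major axis a_t = (r₁ + r₂)/2 = (2.60304×10^8 + 5.78952×10^8)/2 = 4.19628×10^8 km.
At r₁ the circular-orbit speed is v₁ = √(μ/r₁) = 22.5785 km/s.
Transfer-orbit speed at r₁ (vis-viva equation): v_p = √[μ(2/r₁ − 1/a_t)] = 26.5206 km/s.
First burn Δv₁ = |v_p − v₁| = 3.942 km/s.
At r₂, v₂ = √(μ/r₂) = 15.140 km/s.
Transfer-orbit speed at r₂: v_a = √[μ(2/r₂ − 1/a_t)] = 11.924 km/s.
Second burn Δv₂ = |v₂ − v_a| = 3.216 km/s.
Total Δv = Δv₁ + Δv₂ = 7.158 km/s.

Δv = 7158 m/s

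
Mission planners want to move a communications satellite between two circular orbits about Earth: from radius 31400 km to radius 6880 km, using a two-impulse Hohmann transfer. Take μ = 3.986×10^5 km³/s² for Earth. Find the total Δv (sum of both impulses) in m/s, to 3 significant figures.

Δv = 3560 m/s

Transfer-ellipse semi-major axis a_t = (r₁ + r₂)/2 = (31400 + 6880)/2 = 19140 km.
At r₁ the circular-orbit speed is v₁ = √(μ/r₁) = 3.5629 km/s.
Transfer-orbit speed at r₁ (v² = μ(2/r − 1/a)): v_a = √[μ(2/r₁ − 1/a_t)] = 2.1361 km/s.
First burn Δv₁ = |v_a − v₁| = 1.4268 km/s.
Circular speed at r₂: v₂ = √(μ/r₂) = 7.6116 km/s.
Transfer-orbit speed at r₂: v_p = √[μ(2/r₂ − 1/a_t)] = 9.7492 km/s.
Second burn Δv₂ = |v₂ − v_p| = 2.1376 km/s.
Δv = Δv₁ + Δv₂ = 1.4268 + 2.1376 = 3.564 km/s.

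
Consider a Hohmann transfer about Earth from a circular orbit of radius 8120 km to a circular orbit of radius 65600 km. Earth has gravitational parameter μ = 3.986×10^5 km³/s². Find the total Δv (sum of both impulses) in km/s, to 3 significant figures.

Δv = 3.65 km/s

Semi-major axis of the transfer orbit: a_t = (8120 + 65600)/2 = 36860 km.
At r₁ the circular-orbit speed is v₁ = √(μ/r₁) = 7.006 km/s.
Transfer-orbit speed at r₁ (vis-viva): v_p = √[μ(2/r₁ − 1/a_t)] = 9.347 km/s.
First burn Δv₁ = |v_p − v₁| = 2.341 km/s.
Circular speed at r₂: v₂ = √(μ/r₂) = 2.465 km/s.
Transfer-orbit speed at r₂: v_a = √[μ(2/r₂ − 1/a_t)] = 1.157 km/s.
Second burn Δv₂ = |v₂ − v_a| = 1.308 km/s.
Δv = Δv₁ + Δv₂ = 2.341 + 1.308 = 3.649 km/s.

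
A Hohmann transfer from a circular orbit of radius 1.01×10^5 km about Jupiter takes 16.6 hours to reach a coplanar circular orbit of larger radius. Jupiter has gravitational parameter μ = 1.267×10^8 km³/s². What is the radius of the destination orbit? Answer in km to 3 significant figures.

Transfer time t = 16.6 hours = 59760 s, and t = π√(a_t³/μ).
So a_t = (μ t²/π²)^(1/3) = (1.267×10^8 × (59760)² / π²)^(1/3) = 3.5790×10^5 km.
Since a_t = (r₁ + r₂)/2, r₂ = 2a_t − r₁ = 2×3.5790×10^5 − 1.010×10^5 = 6.148×10^5 km.

r₂ = 6.15×10^5 km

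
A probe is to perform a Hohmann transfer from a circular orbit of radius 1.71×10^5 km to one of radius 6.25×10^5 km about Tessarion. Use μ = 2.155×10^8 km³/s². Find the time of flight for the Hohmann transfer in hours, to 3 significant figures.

t = 14.9 hours

The Hohmann ellipse has a_t = (r₁ + r₂)/2 = 3.980×10^5 km.
By Kepler's third law the transfer-orbit period is T = 2π√(a_t³/μ), so t = T/2 = 53730 s.
Converting: 53730 s ÷ 3600 s/hour = 14.9 hours.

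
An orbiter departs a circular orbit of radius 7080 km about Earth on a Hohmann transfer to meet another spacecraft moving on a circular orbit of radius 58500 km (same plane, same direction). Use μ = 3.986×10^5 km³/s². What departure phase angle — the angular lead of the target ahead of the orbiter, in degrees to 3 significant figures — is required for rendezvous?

Semi-major axis of the transfer orbit: a_t = (7080 + 58500)/2 = 32790 km.
Transfer time t = π√(a_t³/μ) = 29545.6 s.
Target angular speed ω₂ = √(μ/r₂³) = 4.46205×10^-5 rad/s.
Angle swept by the target during transfer: ω₂·t = 1.31834 rad = 75.54°.
Arrival is 180° from departure on the ellipse, so φ = 180° − 75.54° = 104°.

φ = 104°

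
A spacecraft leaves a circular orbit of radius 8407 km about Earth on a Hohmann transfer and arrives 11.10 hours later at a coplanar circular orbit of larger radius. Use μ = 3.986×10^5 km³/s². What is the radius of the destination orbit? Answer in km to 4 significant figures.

r₂ = 71800 km

Transfer time t = 11.10 hours = 39960 s, and t = π√(a_t³/μ).
So a_t = (μ t²/π²)^(1/3) = (3.986×10^5 × (39960)² / π²)^(1/3) = 40102 km.
Since a_t = (r₁ + r₂)/2, r₂ = 2a_t − r₁ = 2×40102 − 8407 = 71797 km.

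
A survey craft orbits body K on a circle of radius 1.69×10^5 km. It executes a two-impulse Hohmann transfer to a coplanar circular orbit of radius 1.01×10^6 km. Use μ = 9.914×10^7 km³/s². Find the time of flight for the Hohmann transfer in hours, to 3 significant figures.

t = 39.7 hours

Transfer-ellipse semi-major axis a_t = (r₁ + r₂)/2 = (1.690×10^5 + 1.010×10^6)/2 = 5.895×10^5 km.
By Kepler's third law the transfer-orbit period is T = 2π√(a_t³/μ), so t = T/2 = 1.428×10^5 s.
Converting: 1.428×10^5 s ÷ 3600 s/hour = 39.7 hours.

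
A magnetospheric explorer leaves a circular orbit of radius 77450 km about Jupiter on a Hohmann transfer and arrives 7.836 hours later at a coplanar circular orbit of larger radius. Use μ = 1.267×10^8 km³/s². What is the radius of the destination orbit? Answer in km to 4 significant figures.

r₂ = 3.565×10^5 km

Transfer time t = 7.836 hours = 28209.6 s, and t = π√(a_t³/μ).
So a_t = (μ t²/π²)^(1/3) = (1.267×10^8 × (28209.6)² / π²)^(1/3) = 2.1698×10^5 km.
Since a_t = (r₁ + r₂)/2, r₂ = 2a_t − r₁ = 2×2.1698×10^5 − 77450 = 3.5651×10^5 km.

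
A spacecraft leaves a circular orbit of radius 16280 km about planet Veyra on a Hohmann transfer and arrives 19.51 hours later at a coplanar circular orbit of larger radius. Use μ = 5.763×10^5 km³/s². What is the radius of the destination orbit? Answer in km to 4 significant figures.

r₂ = 1.158×10^5 km

Transfer time t = 19.51 hours = 70236 s, and t = π√(a_t³/μ).
So a_t = (μ t²/π²)^(1/3) = (5.763×10^5 × (70236)² / π²)^(1/3) = 66042 km.
Since a_t = (r₁ + r₂)/2, r₂ = 2a_t − r₁ = 2×66042 − 16280 = 1.15804×10^5 km.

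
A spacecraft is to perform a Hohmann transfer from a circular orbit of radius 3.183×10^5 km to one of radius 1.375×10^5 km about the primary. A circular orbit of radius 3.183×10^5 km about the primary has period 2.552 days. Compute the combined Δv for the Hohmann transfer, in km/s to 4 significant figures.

From Kepler's third law T² = 4π²r³/μ at r = 3.183×10^5 km, T = 2.552 days = 2.552 × 86400 s = 2.204928×10^5 s: μ = 4π²r³/T² = 2.61867×10^7 km³/s².
Transfer-ellipse semi-major axis a_t = (r₁ + r₂)/2 = (3.183×10^5 + 1.375×10^5)/2 = 2.279×10^5 km.
At r₁ the circular-orbit speed is v₁ = √(μ/r₁) = 9.070 km/s.
Transfer-orbit speed at r₁ (vis-viva): v_a = √[μ(2/r₁ − 1/a_t)] = 7.045 km/s.
First burn Δv₁ = |v_a − v₁| = 2.025 km/s.
Circular speed at r₂: v₂ = √(μ/r₂) = 13.800 km/s.
Transfer-orbit speed at r₂: v_p = √[μ(2/r₂ − 1/a_t)] = 16.309 km/s.
Second burn Δv₂ = |v₂ − v_p| = 2.509 km/s.
Δv = Δv₁ + Δv₂ = 2.025 + 2.509 = 4.534 km/s.

Δv = 4.534 km/s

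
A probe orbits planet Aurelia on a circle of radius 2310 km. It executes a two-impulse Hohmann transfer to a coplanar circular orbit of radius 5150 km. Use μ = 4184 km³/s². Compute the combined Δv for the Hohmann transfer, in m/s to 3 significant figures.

Δv = 428 m/s

Transfer-ellipse semi-major axis a_t = (r₁ + r₂)/2 = (2310 + 5150)/2 = 3730 km.
Circular speed at r₁: v₁ = √(μ/r₁) = √(4184/2310) = 1.3458 km/s.
On the transfer ellipse at r₁, vis-viva equation gives v_p = √[μ(2/r₁ − 1/a_t)] = 1.5814 km/s.
First burn Δv₁ = |v_p − v₁| = 0.2356 km/s.
At r₂, v₂ = √(μ/r₂) = 0.9013 km/s.
Transfer-orbit speed at r₂: v_a = √[μ(2/r₂ − 1/a_t)] = 0.7093 km/s.
Second burn Δv₂ = |v₂ − v_a| = 0.1920 km/s.
Total Δv = Δv₁ + Δv₂ = 0.4276 km/s.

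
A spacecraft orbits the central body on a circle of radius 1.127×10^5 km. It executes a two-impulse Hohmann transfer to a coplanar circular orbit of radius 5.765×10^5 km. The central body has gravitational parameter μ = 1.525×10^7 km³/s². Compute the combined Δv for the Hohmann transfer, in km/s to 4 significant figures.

The Hohmann ellipse has a_t = (r₁ + r₂)/2 = 3.446×10^5 km.
At r₁ the circular-orbit speed is v₁ = √(μ/r₁) = 11.6325 km/s.
Transfer-orbit speed at r₁ (v² = μ(2/r − 1/a)): v_p = √[μ(2/r₁ − 1/a_t)] = 15.0458 km/s.
First burn Δv₁ = |v_p − v₁| = 3.413 km/s.
Circular speed at r₂: v₂ = √(μ/r₂) = 5.143 km/s.
Transfer-orbit speed at r₂: v_a = √[μ(2/r₂ − 1/a_t)] = 2.941 km/s.
Second burn Δv₂ = |v₂ − v_a| = 2.202 km/s.
Δv = Δv₁ + Δv₂ = 3.413 + 2.202 = 5.615 km/s.

Δv = 5.615 km/s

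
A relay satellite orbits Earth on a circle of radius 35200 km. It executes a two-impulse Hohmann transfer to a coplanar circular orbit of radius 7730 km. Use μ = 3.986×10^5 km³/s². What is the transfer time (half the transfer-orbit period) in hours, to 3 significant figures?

t = 4.35 hours

The Hohmann ellipse has a_t = (r₁ + r₂)/2 = 21465 km.
Transfer time t = π√(a_t³/μ) = π√((21465)³ / 3.986×10^5) = 15650 s.
Converting: 15650 s ÷ 3600 s/hour = 4.35 hours.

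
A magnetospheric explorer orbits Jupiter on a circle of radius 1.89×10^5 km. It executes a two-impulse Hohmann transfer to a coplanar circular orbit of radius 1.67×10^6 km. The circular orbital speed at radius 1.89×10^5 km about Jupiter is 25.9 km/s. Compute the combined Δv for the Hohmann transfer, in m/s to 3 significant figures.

Δv = 13600 m/s

From the circular-orbit relation v² = μ/r at r = 1.89×10^5 km: μ = v²r = (25.9)² × 1.89×10^5 = 1.26783×10^8 km³/s².
Semi-major axis of the transfer orbit: a_t = (1.890×10^5 + 1.670×10^6)/2 = 9.295×10^5 km.
Circular speed at r₁: v₁ = √(μ/r₁) = √(1.26783×10^8/1.890×10^5) = 25.900 km/s.
Transfer-orbit speed at r₁ (vis-viva): v_p = √[μ(2/r₁ − 1/a_t)] = 34.716 km/s.
First burn Δv₁ = |v_p − v₁| = 8.816 km/s.
At r₂, v₂ = √(μ/r₂) = 8.713 km/s.
Transfer-orbit speed at r₂: v_a = √[μ(2/r₂ − 1/a_t)] = 3.929 km/s.
Second burn Δv₂ = |v₂ − v_a| = 4.784 km/s.
Δv = Δv₁ + Δv₂ = 8.816 + 4.784 = 13.60 km/s.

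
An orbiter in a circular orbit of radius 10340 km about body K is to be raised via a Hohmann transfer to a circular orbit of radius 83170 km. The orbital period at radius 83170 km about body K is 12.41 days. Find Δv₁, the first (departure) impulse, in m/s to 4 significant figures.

From Kepler's third law T² = 4π²r³/μ at r = 83170 km, T = 12.41 days = 12.41 × 86400 s = 1.072224×10^6 s: μ = 4π²r³/T² = 19755.5 km³/s².
The Hohmann ellipse has a_t = (r₁ + r₂)/2 = 46755 km.
Circular speed at r = 10340 km: v_c = √(μ/r) = 1.3822 km/s.
Transfer-orbit speed at the same r (vis-viva, a = a_t): v_t = √[μ(2/r − 1/a_t)] = 1.8435 km/s.
Δv₁ = |v_t − v_c| = |1.8435 − 1.3822| = 0.4613 km/s.

Δv₁ = 461.3 m/s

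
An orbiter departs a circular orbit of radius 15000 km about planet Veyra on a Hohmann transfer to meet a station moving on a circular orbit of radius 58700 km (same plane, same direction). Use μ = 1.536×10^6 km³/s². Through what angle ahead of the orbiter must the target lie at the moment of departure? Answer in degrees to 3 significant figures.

φ = 90.5°

The Hohmann ellipse has a_t = (r₁ + r₂)/2 = 36850 km.
The half-period of the transfer ellipse is t = π√(a_t³/μ) = 17931 s.
Target angular speed ω₂ = √(μ/r₂³) = 8.7144×10^-5 rad/s.
Angle swept by the target during transfer: ω₂·t = 1.5626 rad = 89.53°.
Arrival is 180° from departure on the ellipse, so φ = 180° − 89.53° = 90.5°.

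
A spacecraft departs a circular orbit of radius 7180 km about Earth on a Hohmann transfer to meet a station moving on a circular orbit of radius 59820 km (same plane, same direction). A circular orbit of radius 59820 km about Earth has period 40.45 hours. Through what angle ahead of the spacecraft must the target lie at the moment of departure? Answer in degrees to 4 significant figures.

φ = 104.6°

From Kepler's third law T² = 4π²r³/μ at r = 59820 km, T = 40.45 hours = 40.45 × 3600 s = 1.4562×10^5 s: μ = 4π²r³/T² = 3.98526×10^5 km³/s².
The Hohmann ellipse has a_t = (r₁ + r₂)/2 = 33500 km.
Transfer time t = π√(a_t³/μ) = 30513.3 s.
The target's mean motion on its circular orbit is ω₂ = √(μ/r₂³) = 4.31478×10^-5 rad/s.
Angle swept by the target during transfer: ω₂·t = 1.31658 rad = 75.43°.
Arrival is 180° from departure on the ellipse, so φ = 180° − 75.43° = 104.6°.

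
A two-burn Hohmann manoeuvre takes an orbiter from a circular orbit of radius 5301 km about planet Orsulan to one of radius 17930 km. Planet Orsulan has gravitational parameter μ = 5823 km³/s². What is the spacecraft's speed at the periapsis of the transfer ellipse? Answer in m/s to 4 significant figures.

v = 1302 m/s

Transfer-ellipse semi-major axis a_t = (r₁ + r₂)/2 = (5301 + 17930)/2 = 11615.5 km.
At periapsis, r = 5301 km.
From the vis-viva equation, v = √[μ(2/r − 1/a_t)] = 1.302 km/s.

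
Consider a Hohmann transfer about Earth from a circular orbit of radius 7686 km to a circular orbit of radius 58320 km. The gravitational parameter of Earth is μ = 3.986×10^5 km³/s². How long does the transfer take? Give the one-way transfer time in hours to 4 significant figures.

t = 8.287 hours

The Hohmann ellipse has a_t = (r₁ + r₂)/2 = 33003 km.
Half the transfer-orbit period gives t = π√(a_t³/μ) = 29834 s.
Converting: 29834 s ÷ 3600 s/hour = 8.287 hours.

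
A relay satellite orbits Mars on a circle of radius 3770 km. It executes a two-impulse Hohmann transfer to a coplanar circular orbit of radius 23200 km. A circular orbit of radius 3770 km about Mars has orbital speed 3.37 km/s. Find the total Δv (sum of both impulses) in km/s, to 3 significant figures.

From the circular-orbit relation v² = μ/r at r = 3770 km: μ = v²r = (3.37)² × 3770 = 42815.5 km³/s².
Transfer-ellipse semi-major axis a_t = (r₁ + r₂)/2 = (3770 + 23200)/2 = 13485 km.
At r₁ the circular-orbit speed is v₁ = √(μ/r₁) = 3.370 km/s.
Transfer-orbit speed at r₁ (vis-viva equation): v_p = √[μ(2/r₁ − 1/a_t)] = 4.420 km/s.
First burn Δv₁ = |v_p − v₁| = 1.050 km/s.
Circular speed at r₂: v₂ = √(μ/r₂) = 1.3585 km/s.
Transfer-orbit speed at r₂: v_a = √[μ(2/r₂ − 1/a_t)] = 0.71829 km/s.
Second burn Δv₂ = |v₂ − v_a| = 0.6402 km/s.
Total Δv = Δv₁ + Δv₂ = 1.690 km/s.

Δv = 1.69 km/s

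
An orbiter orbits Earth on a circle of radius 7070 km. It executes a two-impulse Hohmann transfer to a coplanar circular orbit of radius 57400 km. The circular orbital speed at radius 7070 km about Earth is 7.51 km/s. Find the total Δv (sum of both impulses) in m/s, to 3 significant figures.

From the circular-orbit relation v² = μ/r at r = 7070 km: μ = v²r = (7.51)² × 7070 = 3.98749×10^5 km³/s².
Semi-major axis of the transfer orbit: a_t = (7070 + 57400)/2 = 32235 km.
Circular speed at r₁: v₁ = √(μ/r₁) = √(3.98749×10^5/7070) = 7.51000 km/s.
On the transfer ellipse at r₁, vis-viva equation gives v_p = √[μ(2/r₁ − 1/a_t)] = 10.0215 km/s.
First burn Δv₁ = |v_p − v₁| = 2.5115 km/s.
At r₂, v₂ = √(μ/r₂) = 2.6357 km/s.
Transfer-orbit speed at r₂: v_a = √[μ(2/r₂ − 1/a_t)] = 1.2344 km/s.
Second burn Δv₂ = |v₂ − v_a| = 1.4013 km/s.
Total Δv = Δv₁ + Δv₂ = 3.913 km/s.

Δv = 3910 m/s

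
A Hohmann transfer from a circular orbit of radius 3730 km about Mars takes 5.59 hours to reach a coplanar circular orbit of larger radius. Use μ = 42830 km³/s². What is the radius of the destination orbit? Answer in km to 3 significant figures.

Transfer time t = 5.59 hours = 20124 s, and t = π√(a_t³/μ).
So a_t = (μ t²/π²)^(1/3) = (42830 × (20124)² / π²)^(1/3) = 12068 km.
Since a_t = (r₁ + r₂)/2, r₂ = 2a_t − r₁ = 2×12068 − 3730 = 20406 km.

r₂ = 20400 km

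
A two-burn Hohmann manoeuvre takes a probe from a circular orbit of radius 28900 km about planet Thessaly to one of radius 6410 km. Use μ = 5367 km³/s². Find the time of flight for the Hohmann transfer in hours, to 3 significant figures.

t = 27.9 hours

Transfer-ellipse semi-major axis a_t = (r₁ + r₂)/2 = (28900 + 6410)/2 = 17655 km.
Transfer time t = π√(a_t³/μ) = π√((17655)³ / 5367) = 1.006×10^5 s.
Converting: 1.006×10^5 s ÷ 3600 s/hour = 27.9 hours.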